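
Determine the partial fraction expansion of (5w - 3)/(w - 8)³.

(5w - 3) = α(w - 8)² + β(w - 8) + γ. At w = 8: γ = 5·8 - 3 = 37. Coefficients: α = 0, β = 5
Result: 5/(w - 8)² + 37/(w - 8)³


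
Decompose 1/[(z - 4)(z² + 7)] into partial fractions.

Cover-up at z = 4: P = 1/(4² + 7) = 1/23. Then Q = -P = -1/23, R = -P·(0 + 4) = -4/23
Result: (1/23)/(z - 4) - ((1/23)z + 4/23)/(z² + 7)


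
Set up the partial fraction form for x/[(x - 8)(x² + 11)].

Linear + irreducible quadratic: P/(x - 8) + (Qx + R)/(x² + 11)


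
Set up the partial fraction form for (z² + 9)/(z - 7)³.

Repeated linear factor (power 3): P/(z - 7) + Q/(z - 7)² + R/(z - 7)³


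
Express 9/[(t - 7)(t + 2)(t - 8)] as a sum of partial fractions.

Using cover-up method: A = -1, B = 1/10, C = 9/10
Result: -1/(t - 7) + (1/10)/(t + 2) + (9/10)/(t - 8)


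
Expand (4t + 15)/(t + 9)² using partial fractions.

(4t + 15) = α(t + 9) + β. At t = -9: β = 4·(-9) + 15 = -21. Coeff of t: α = 4
Result: 4/(t + 9) - 21/(t + 9)²


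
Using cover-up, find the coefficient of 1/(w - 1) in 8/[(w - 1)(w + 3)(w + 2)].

Cover (w - 1), set w=1: 8/[(1 + 3)(1 + 2)] = 2/3


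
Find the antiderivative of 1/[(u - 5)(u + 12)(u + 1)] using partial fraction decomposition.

Cover-up: A = 1/102, B = 1/187, C = -1/66. Decomposition: (1/102)/(u - 5) + (1/187)/(u + 12) - (1/66)/(u + 1). Integrate each term: (1/102) ln|(u - 5)| + (1/187) ln|(u + 12)| - (1/66) ln|(u + 1)| + C


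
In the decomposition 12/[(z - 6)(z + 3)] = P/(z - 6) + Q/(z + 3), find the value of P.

Cover-up at z = 6: P = 12/(6 + 3) = 12/9 = 4/3


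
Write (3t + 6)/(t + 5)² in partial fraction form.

(3t + 6) = P(t + 5) + Q. At t = -5: Q = 3·(-5) + 6 = -9. Coeff of t: P = 3
Result: 3/(t + 5) - 9/(t + 5)²


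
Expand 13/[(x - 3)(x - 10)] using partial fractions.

13/(x - 3)(x - 10) = A/(x - 3) + B/(x - 10). A = 13/(3 - 10) = -13/7, B = 13/(10 - 3) = 13/7
Result: (-13/7)/(x - 3) + (13/7)/(x - 10)


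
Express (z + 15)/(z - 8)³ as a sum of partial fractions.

(z + 15) = P(z - 8)² + Q(z - 8) + R. At z = 8: R = 1·8 + 15 = 23. Coefficients: P = 0, Q = 1
Result: 1/(z - 8)² + 23/(z - 8)³


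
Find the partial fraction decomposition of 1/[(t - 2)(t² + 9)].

Cover-up at t = 2: α = 1/(2² + 9) = 1/13. Then β = -α = -1/13, γ = -α·(0 + 2) = -2/13
Result: (1/13)/(t - 2) - ((1/13)t + 2/13)/(t² + 9)


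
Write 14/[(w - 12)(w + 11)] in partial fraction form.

14/(w - 12)(w + 11) = α/(w - 12) + β/(w + 11). α = 14/(12 + 11) = 14/23, β = 14/(-11 - 12) = -14/23
Result: (14/23)/(w - 12) - (14/23)/(w + 11)


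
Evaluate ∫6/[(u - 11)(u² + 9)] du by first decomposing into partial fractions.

Cover-up at u=11: P = 6/(11²+9) = 3/65. Coeff matching: Q = -3/65, R = -33/65. Decomposition: (3/65)/(u - 11) - ((3/65)u + 33/65)/(u² + 9). Integrate: linear → ln, quadratic → (1/2)ln + arctan: (3/65) ln|(u - 11)| - (3/130) ln(u² + 9) - (11/65) arctan(u/3) + C


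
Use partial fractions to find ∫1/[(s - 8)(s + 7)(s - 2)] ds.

Cover-up: A = 1/90, B = 1/135, C = -1/54. Decomposition: (1/90)/(s - 8) + (1/135)/(s + 7) - (1/54)/(s - 2). Integrate each term: (1/90) ln|(s - 8)| + (1/135) ln|(s + 7)| - (1/54) ln|(s - 2)| + C


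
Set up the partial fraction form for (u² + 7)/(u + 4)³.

Repeated linear factor (power 3): A/(u + 4) + B/(u + 4)² + C/(u + 4)³


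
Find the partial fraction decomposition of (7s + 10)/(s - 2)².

(7s + 10) = P(s - 2) + Q. At s = 2: Q = 7·2 + 10 = 24. Coeff of s: P = 7
Result: 7/(s - 2) + 24/(s - 2)²


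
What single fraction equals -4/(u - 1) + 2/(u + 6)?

Common denominator (u - 1)(u + 6). Numerator: -4(u + 6) + 2(u - 1) = (-4u - 24) + (2u - 2) = -2u - 26
Result: (-2u - 26)/[(u - 1)(u + 6)]


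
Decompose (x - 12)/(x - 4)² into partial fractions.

(x - 12) = α(x - 4) + β. At x = 4: β = 1·4 - 12 = -8. Coeff of x: α = 1
Result: 1/(x - 4) - 8/(x - 4)²


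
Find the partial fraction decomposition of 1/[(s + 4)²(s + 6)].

Cover-up at s=-6: γ = 1/(-6 + 4)² = 1/4. Cover-up at s=-4: β = 1/(-4 + 6) = 1/2. Comparing s² coeff: α = -γ = -1/4
Result: (-1/4)/(s + 4) + (1/2)/(s + 4)² + (1/4)/(s + 6)


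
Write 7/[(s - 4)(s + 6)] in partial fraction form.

7/(s - 4)(s + 6) = P/(s - 4) + Q/(s + 6). P = 7/(4 + 6) = 7/10, Q = 7/(-6 - 4) = -7/10
Result: (7/10)/(s - 4) - (7/10)/(s + 6)


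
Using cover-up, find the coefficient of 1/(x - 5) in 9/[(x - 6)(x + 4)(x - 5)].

Cover (x - 5), set x=5: 9/[(5 - 6)(5 + 4)] = -1


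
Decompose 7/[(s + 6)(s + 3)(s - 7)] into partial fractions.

Using cover-up method: A = 7/39, B = -7/30, C = 7/130
Result: (7/39)/(s + 6) - (7/30)/(s + 3) + (7/130)/(s - 7)


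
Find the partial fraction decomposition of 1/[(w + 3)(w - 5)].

1/(w + 3)(w - 5) = P/(w + 3) + Q/(w - 5). P = 1/(-3 - 5) = -1/8, Q = 1/(5 + 3) = 1/8
Result: (-1/8)/(w + 3) + (1/8)/(w - 5)


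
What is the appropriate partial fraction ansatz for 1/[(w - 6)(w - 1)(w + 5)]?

Three distinct linear factors: P/(w - 6) + Q/(w - 1) + R/(w + 5)


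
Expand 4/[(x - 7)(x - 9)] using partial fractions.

4/(x - 7)(x - 9) = α/(x - 7) + β/(x - 9). α = 4/(7 - 9) = -2, β = 4/(9 - 7) = 2
Result: -2/(x - 7) + 2/(x - 9)


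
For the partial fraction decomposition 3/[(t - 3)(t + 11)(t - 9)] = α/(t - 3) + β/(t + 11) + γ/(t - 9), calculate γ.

Cover-up at t = 9: γ = 3/[(9 - 3)(9 + 11)] = 3/[(6)(20)] = 3/120 = 1/40


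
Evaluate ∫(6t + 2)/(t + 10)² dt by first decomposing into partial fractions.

Decompose: P = 6, Q = 6·(-10) + 2 = -58, so (6t + 2)/(t + 10)² = 6/(t + 10) - 58/(t + 10)². Integrate: ∫ P/(t + 10) dt = 6 ln|(t + 10)|; ∫ Q/(t + 10)² dt = 58/(t + 10). Sum: 6 ln|(t + 10)| + 58/(t + 10) + C


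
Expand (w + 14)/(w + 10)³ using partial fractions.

(w + 14) = α(w + 10)² + β(w + 10) + γ. At w = -10: γ = 1·(-10) + 14 = 4. Coefficients: α = 0, β = 1
Result: 1/(w + 10)² + 4/(w + 10)³


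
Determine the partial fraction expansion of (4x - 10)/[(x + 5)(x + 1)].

At x=-5: α = (4·(-5) - 10)/(-5 + 1) = 15/2. At x=-1: β = (4·(-1) - 10)/(-1 + 5) = -7/2
Result: (15/2)/(x + 5) - (7/2)/(x + 1)


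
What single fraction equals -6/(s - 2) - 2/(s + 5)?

Common denominator (s - 2)(s + 5). Numerator: -6(s + 5) - 2(s - 2) = (-6s - 30) - (2s - 4) = -8s - 26
Result: (-8s - 26)/[(s - 2)(s + 5)]


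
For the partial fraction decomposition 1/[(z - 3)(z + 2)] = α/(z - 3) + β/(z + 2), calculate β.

Cover-up at z = -2: β = 1/(-2 - 3) = -1/5


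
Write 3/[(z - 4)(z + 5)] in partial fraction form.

3/(z - 4)(z + 5) = A/(z - 4) + B/(z + 5). A = 3/(4 + 5) = 1/3, B = 3/(-5 - 4) = -1/3
Result: (1/3)/(z - 4) - (1/3)/(z + 5)


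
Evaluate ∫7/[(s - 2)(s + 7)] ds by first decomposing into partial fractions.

Decompose: 7/[(s - 2)(s + 7)] = (7/9)/(s - 2) - (7/9)/(s + 7). Integrate each term: (7/9) ln|(s - 2)| - (7/9) ln|(s + 7)| + C


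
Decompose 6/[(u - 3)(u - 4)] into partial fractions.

6/(u - 3)(u - 4) = A/(u - 3) + B/(u - 4). A = 6/(3 - 4) = -6, B = 6/(4 - 3) = 6
Result: -6/(u - 3) + 6/(u - 4)


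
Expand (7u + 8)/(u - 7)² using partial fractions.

(7u + 8) = α(u - 7) + β. At u = 7: β = 7·7 + 8 = 57. Coeff of u: α = 7
Result: 7/(u - 7) + 57/(u - 7)²


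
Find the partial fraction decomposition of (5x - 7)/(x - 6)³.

(5x - 7) = P(x - 6)² + Q(x - 6) + R. At x = 6: R = 5·6 - 7 = 23. Coefficients: P = 0, Q = 5
Result: 5/(x - 6)² + 23/(x - 6)³


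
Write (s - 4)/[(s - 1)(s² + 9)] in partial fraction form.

At s=1: α = (1·1 - 4)/(1² + 9) = -3/10. β = -α = 3/10, γ = 1 - 1·α = 13/10
Result: (-3/10)/(s - 1) + ((3/10)s + 13/10)/(s² + 9)


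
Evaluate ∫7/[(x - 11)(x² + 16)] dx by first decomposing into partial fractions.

Cover-up at x=11: α = 7/(11²+16) = 7/137. Coeff matching: β = -7/137, γ = -77/137. Decomposition: (7/137)/(x - 11) - ((7/137)x + 77/137)/(x² + 16). Integrate: linear → ln, quadratic → (1/2)ln + arctan: (7/137) ln|(x - 11)| - (7/274) ln(x² + 16) - (77/548) arctan(x/4) + C


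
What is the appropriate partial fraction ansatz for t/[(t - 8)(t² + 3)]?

Linear + irreducible quadratic: P/(t - 8) + (Qt + R)/(t² + 3)


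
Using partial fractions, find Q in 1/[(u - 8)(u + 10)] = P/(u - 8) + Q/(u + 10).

Cover-up at u = -10: Q = 1/(-10 - 8) = -1/18


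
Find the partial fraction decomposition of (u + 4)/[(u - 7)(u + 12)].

At u=7: P = (1·7 + 4)/(7 + 12) = 11/19. At u=-12: Q = (1·(-12) + 4)/(-12 - 7) = 8/19
Result: (11/19)/(u - 7) + (8/19)/(u + 12)


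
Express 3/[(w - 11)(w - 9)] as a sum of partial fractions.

3/(w - 11)(w - 9) = P/(w - 11) + Q/(w - 9). P = 3/(11 - 9) = 3/2, Q = 3/(9 - 11) = -3/2
Result: (3/2)/(w - 11) - (3/2)/(w - 9)


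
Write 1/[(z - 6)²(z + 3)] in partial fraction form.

Cover-up at z=-3: γ = 1/(-3 - 6)² = 1/81. Cover-up at z=6: β = 1/(6 + 3) = 1/9. Comparing z² coeff: α = -γ = -1/81
Result: (-1/81)/(z - 6) + (1/9)/(z - 6)² + (1/81)/(z + 3)


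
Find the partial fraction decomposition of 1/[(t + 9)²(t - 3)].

Cover-up at t=3: γ = 1/(3 + 9)² = 1/144. Cover-up at t=-9: β = 1/(-9 - 3) = -1/12. Comparing t² coeff: α = -γ = -1/144
Result: (-1/144)/(t + 9) - (1/12)/(t + 9)² + (1/144)/(t - 3)


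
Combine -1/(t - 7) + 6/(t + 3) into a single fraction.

Common denominator (t - 7)(t + 3). Numerator: -1(t + 3) + 6(t - 7) = (-t - 3) + (6t - 42) = 5t - 45
Result: (5t - 45)/[(t - 7)(t + 3)]


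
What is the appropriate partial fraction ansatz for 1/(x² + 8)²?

Repeated quadratic factor: (Ax + B)/(x² + 8) + (Cx + D)/(x² + 8)²


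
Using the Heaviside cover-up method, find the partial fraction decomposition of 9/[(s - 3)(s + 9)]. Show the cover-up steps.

Cover (s - 3): set s=3, get α = 9/(3 + 9) = 3/4. Cover (s + 9): set s=-9, get β = 9/(-9 - 3) = -3/4.
Result: (3/4)/(s - 3) - (3/4)/(s + 9)


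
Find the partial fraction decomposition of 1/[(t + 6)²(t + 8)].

Cover-up at t=-8: R = 1/(-8 + 6)² = 1/4. Cover-up at t=-6: Q = 1/(-6 + 8) = 1/2. Comparing t² coeff: P = -R = -1/4
Result: (-1/4)/(t + 6) + (1/2)/(t + 6)² + (1/4)/(t + 8)


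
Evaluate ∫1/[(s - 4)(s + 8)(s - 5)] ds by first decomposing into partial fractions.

Cover-up: α = -1/12, β = 1/156, γ = 1/13. Decomposition: (-1/12)/(s - 4) + (1/156)/(s + 8) + (1/13)/(s - 5). Integrate each term: (-1/12) ln|(s - 4)| + (1/156) ln|(s + 8)| + (1/13) ln|(s - 5)| + C


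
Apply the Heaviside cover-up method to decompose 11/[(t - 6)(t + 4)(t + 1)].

Cover (t - 6), t=6: P = 11/[(6 + 4)(6 + 1)] = 11/70. Cover (t + 4), t=-4: Q = 11/[(-4 - 6)(-4 + 1)] = 11/30. Cover (t + 1), t=-1: R = 11/[(-1 - 6)(-1 + 4)] = -11/21.
Result: (11/70)/(t - 6) + (11/30)/(t + 4) - (11/21)/(t + 1)


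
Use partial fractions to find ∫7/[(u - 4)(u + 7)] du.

Decompose: 7/[(u - 4)(u + 7)] = (7/11)/(u - 4) - (7/11)/(u + 7). Integrate each term: (7/11) ln|(u - 4)| - (7/11) ln|(u + 7)| + C


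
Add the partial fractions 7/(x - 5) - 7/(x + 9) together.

Common denominator (x - 5)(x + 9). Numerator: 7(x + 9) - 7(x - 5) = (7x + 63) - (7x - 35) = 98
Result: (98)/[(x - 5)(x + 9)]


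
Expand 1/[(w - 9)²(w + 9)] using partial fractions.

Cover-up at w=-9: γ = 1/(-9 - 9)² = 1/324. Cover-up at w=9: β = 1/(9 + 9) = 1/18. Comparing w² coeff: α = -γ = -1/324
Result: (-1/324)/(w - 9) + (1/18)/(w - 9)² + (1/324)/(w + 9)


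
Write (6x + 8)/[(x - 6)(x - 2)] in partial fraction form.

At x=6: A = (6·6 + 8)/(6 - 2) = 11. At x=2: B = (6·2 + 8)/(2 - 6) = -5
Result: 11/(x - 6) - 5/(x - 2)


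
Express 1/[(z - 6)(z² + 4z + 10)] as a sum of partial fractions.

Cover-up at z = 6: α = 1/(6² + 4·6 + 10) = 1/70. Then β = -α = -1/70, γ = -α·(4 + 6) = -1/7
Result: (1/70)/(z - 6) - ((1/70)z + 1/7)/(z² + 4z + 10)


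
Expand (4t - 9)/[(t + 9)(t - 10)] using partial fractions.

At t=-9: α = (4·(-9) - 9)/(-9 - 10) = 45/19. At t=10: β = (4·10 - 9)/(10 + 9) = 31/19
Result: (45/19)/(t + 9) + (31/19)/(t - 10)


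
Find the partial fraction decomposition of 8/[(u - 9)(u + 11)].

8/(u - 9)(u + 11) = A/(u - 9) + B/(u + 11). A = 8/(9 + 11) = 2/5, B = 8/(-11 - 9) = -2/5
Result: (2/5)/(u - 9) - (2/5)/(u + 11)


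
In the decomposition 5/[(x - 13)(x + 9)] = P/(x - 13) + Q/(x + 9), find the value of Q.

Cover-up at x = -9: Q = 5/(-9 - 13) = -5/22


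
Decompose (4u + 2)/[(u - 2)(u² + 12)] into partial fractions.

At u=2: A = (4·2 + 2)/(2² + 12) = 5/8. B = -A = -5/8, C = 4 - 2·A = 11/4
Result: (5/8)/(u - 2) - ((5/8)u - 11/4)/(u² + 12)


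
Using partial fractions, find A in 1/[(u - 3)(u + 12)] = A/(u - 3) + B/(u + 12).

Cover-up at u = 3: A = 1/(3 + 12) = 1/15


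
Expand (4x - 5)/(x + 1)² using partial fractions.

(4x - 5) = α(x + 1) + β. At x = -1: β = 4·(-1) - 5 = -9. Coeff of x: α = 4
Result: 4/(x + 1) - 9/(x + 1)²


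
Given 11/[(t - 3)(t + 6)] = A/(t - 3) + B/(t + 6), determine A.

Cover-up at t = 3: A = 11/(3 + 6) = 11/9


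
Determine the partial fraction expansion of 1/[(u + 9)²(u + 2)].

Cover-up at u=-2: γ = 1/(-2 + 9)² = 1/49. Cover-up at u=-9: β = 1/(-9 + 2) = -1/7. Comparing u² coeff: α = -γ = -1/49
Result: (-1/49)/(u + 9) - (1/7)/(u + 9)² + (1/49)/(u + 2)


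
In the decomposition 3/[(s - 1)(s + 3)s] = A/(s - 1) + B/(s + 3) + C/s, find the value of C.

Cover-up at s = 0: C = 3/[(0 - 1)(0 + 3)] = 3/[(-1)(3)] = -3/3 = -1


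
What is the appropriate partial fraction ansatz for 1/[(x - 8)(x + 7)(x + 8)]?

Three distinct linear factors: P/(x - 8) + Q/(x + 7) + R/(x + 8)


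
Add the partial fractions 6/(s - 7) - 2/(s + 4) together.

Common denominator (s - 7)(s + 4). Numerator: 6(s + 4) - 2(s - 7) = (6s + 24) - (2s - 14) = 4s + 38
Result: (4s + 38)/[(s - 7)(s + 4)]


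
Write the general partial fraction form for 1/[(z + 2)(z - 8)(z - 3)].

Three distinct linear factors: A/(z + 2) + B/(z - 8) + C/(z - 3)


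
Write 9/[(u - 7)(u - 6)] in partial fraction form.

9/(u - 7)(u - 6) = α/(u - 7) + β/(u - 6). α = 9/(7 - 6) = 9, β = 9/(6 - 7) = -9
Result: 9/(u - 7) - 9/(u - 6)


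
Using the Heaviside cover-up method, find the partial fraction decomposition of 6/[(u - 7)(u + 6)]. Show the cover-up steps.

Cover (u - 7): set u=7, get P = 6/(7 + 6) = 6/13. Cover (u + 6): set u=-6, get Q = 6/(-6 - 7) = -6/13.
Result: (6/13)/(u - 7) - (6/13)/(u + 6)


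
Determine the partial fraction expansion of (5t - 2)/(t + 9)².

(5t - 2) = A(t + 9) + B. At t = -9: B = 5·(-9) - 2 = -47. Coeff of t: A = 5
Result: 5/(t + 9) - 47/(t + 9)²


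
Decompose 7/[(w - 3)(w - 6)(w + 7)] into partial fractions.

Using cover-up method: P = -7/30, Q = 7/39, R = 7/130
Result: (-7/30)/(w - 3) + (7/39)/(w - 6) + (7/130)/(w + 7)


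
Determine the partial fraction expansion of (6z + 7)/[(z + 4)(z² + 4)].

At z=-4: A = (6·(-4) + 7)/((-4)² + 4) = -17/20. B = -A = 17/20, C = 6 - (-4)·A = 13/5
Result: (-17/20)/(z + 4) + ((17/20)z + 13/5)/(z² + 4)


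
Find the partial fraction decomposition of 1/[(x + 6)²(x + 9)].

Cover-up at x=-9: γ = 1/(-9 + 6)² = 1/9. Cover-up at x=-6: β = 1/(-6 + 9) = 1/3. Comparing x² coeff: α = -γ = -1/9
Result: (-1/9)/(x + 6) + (1/3)/(x + 6)² + (1/9)/(x + 9)


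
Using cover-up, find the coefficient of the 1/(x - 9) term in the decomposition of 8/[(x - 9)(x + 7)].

Cover (x - 9), set x=9: 8/((x + 7) at x=9) = 8/(16) = 1/2


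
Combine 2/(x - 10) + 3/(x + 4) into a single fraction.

Common denominator (x - 10)(x + 4). Numerator: 2(x + 4) + 3(x - 10) = (2x + 8) + (3x - 30) = 5x - 22
Result: (5x - 22)/[(x - 10)(x + 4)]


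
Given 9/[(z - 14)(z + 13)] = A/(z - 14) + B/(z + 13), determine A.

Cover-up at z = 14: A = 9/(14 + 13) = 9/27 = 1/3


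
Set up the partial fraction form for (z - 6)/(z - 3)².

Repeated linear factor: P/(z - 3) + Q/(z - 3)²


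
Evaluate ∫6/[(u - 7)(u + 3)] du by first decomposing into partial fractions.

Decompose: 6/[(u - 7)(u + 3)] = (3/5)/(u - 7) - (3/5)/(u + 3). Integrate each term: (3/5) ln|(u - 7)| - (3/5) ln|(u + 3)| + C


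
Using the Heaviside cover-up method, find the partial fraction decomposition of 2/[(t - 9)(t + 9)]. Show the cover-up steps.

Cover (t - 9): set t=9, get α = 2/(9 + 9) = 1/9. Cover (t + 9): set t=-9, get β = 2/(-9 - 9) = -1/9.
Result: (1/9)/(t - 9) - (1/9)/(t + 9)


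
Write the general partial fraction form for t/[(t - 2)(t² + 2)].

Linear + irreducible quadratic: P/(t - 2) + (Qt + R)/(t² + 2)


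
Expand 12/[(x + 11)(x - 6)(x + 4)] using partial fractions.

Using cover-up method: P = 12/119, Q = 6/85, R = -6/35
Result: (12/119)/(x + 11) + (6/85)/(x - 6) - (6/35)/(x + 4)


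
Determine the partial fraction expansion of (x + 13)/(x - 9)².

(x + 13) = P(x - 9) + Q. At x = 9: Q = 1·9 + 13 = 22. Coeff of x: P = 1
Result: 1/(x - 9) + 22/(x - 9)²


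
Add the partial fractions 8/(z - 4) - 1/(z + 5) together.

Common denominator (z - 4)(z + 5). Numerator: 8(z + 5) - 1(z - 4) = (8z + 40) - (z - 4) = 7z + 44
Result: (7z + 44)/[(z - 4)(z + 5)]


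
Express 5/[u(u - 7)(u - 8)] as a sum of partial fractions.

Using cover-up method: A = 5/56, B = -5/7, C = 5/8
Result: (5/56)/u - (5/7)/(u - 7) + (5/8)/(u - 8)


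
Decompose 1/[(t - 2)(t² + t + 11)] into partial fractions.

Cover-up at t = 2: A = 1/(2² + 1·2 + 11) = 1/17. Then B = -A = -1/17, C = -A·(1 + 2) = -3/17
Result: (1/17)/(t - 2) - ((1/17)t + 3/17)/(t² + t + 11)


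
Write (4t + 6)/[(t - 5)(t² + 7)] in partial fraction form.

At t=5: P = (4·5 + 6)/(5² + 7) = 13/16. Q = -P = -13/16, R = 4 - 5·P = -1/16
Result: (13/16)/(t - 5) - ((13/16)t + 1/16)/(t² + 7)


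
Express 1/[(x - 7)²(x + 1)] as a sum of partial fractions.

Cover-up at x=-1: C = 1/(-1 - 7)² = 1/64. Cover-up at x=7: B = 1/(7 + 1) = 1/8. Comparing x² coeff: A = -C = -1/64
Result: (-1/64)/(x - 7) + (1/8)/(x - 7)² + (1/64)/(x + 1)


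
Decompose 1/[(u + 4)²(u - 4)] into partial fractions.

Cover-up at u=4: R = 1/(4 + 4)² = 1/64. Cover-up at u=-4: Q = 1/(-4 - 4) = -1/8. Comparing u² coeff: P = -R = -1/64
Result: (-1/64)/(u + 4) - (1/8)/(u + 4)² + (1/64)/(u - 4)


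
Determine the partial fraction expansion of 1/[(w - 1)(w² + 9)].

Cover-up at w = 1: α = 1/(1² + 9) = 1/10. Then β = -α = -1/10, γ = -α·(0 + 1) = -1/10
Result: (1/10)/(w - 1) - ((1/10)w + 1/10)/(w² + 9)


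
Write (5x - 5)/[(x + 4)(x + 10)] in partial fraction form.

At x=-4: P = (5·(-4) - 5)/(-4 + 10) = -25/6. At x=-10: Q = (5·(-10) - 5)/(-10 + 4) = 55/6
Result: (-25/6)/(x + 4) + (55/6)/(x + 10)


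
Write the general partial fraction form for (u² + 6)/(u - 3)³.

Repeated linear factor (power 3): α/(u - 3) + β/(u - 3)² + γ/(u - 3)³


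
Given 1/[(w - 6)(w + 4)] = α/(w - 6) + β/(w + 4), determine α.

Cover-up at w = 6: α = 1/(6 + 4) = 1/10


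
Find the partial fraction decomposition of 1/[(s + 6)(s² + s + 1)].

Cover-up at s = -6: A = 1/((-6)² + 1·(-6) + 1) = 1/31. Then B = -A = -1/31, C = -A·(1 - 6) = 5/31
Result: (1/31)/(s + 6) - ((1/31)s - 5/31)/(s² + s + 1)


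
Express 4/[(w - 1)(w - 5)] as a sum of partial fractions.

4/(w - 1)(w - 5) = P/(w - 1) + Q/(w - 5). P = 4/(1 - 5) = -1, Q = 4/(5 - 1) = 1
Result: -1/(w - 1) + 1/(w - 5)


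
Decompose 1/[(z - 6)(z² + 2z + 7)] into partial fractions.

Cover-up at z = 6: α = 1/(6² + 2·6 + 7) = 1/55. Then β = -α = -1/55, γ = -α·(2 + 6) = -8/55
Result: (1/55)/(z - 6) - ((1/55)z + 8/55)/(z² + 2z + 7)


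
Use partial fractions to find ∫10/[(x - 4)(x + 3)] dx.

Decompose: 10/[(x - 4)(x + 3)] = (10/7)/(x - 4) - (10/7)/(x + 3). Integrate each term: (10/7) ln|(x - 4)| - (10/7) ln|(x + 3)| + C


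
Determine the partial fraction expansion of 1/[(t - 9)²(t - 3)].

Cover-up at t=3: γ = 1/(3 - 9)² = 1/36. Cover-up at t=9: β = 1/(9 - 3) = 1/6. Comparing t² coeff: α = -γ = -1/36
Result: (-1/36)/(t - 9) + (1/6)/(t - 9)² + (1/36)/(t - 3)


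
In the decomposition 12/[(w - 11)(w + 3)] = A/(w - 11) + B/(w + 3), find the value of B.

Cover-up at w = -3: B = 12/(-3 - 11) = -12/14 = -6/7


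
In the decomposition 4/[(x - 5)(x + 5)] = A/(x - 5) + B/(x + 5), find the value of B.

Cover-up at x = -5: B = 4/(-5 - 5) = -4/10 = -2/5


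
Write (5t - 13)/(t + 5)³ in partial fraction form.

(5t - 13) = α(t + 5)² + β(t + 5) + γ. At t = -5: γ = 5·(-5) - 13 = -38. Coefficients: α = 0, β = 5
Result: 5/(t + 5)² - 38/(t + 5)³


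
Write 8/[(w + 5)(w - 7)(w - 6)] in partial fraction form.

Using cover-up method: P = 2/33, Q = 2/3, R = -8/11
Result: (2/33)/(w + 5) + (2/3)/(w - 7) - (8/11)/(w - 6)


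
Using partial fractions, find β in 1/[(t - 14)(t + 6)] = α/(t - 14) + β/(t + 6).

Cover-up at t = -6: β = 1/(-6 - 14) = -1/20


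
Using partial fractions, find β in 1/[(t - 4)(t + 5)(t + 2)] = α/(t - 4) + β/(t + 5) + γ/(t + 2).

Cover-up at t = -5: β = 1/[(-5 - 4)(-5 + 2)] = 1/[(-9)(-3)] = 1/27


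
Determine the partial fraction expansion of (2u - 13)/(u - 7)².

(2u - 13) = α(u - 7) + β. At u = 7: β = 2·7 - 13 = 1. Coeff of u: α = 2
Result: 2/(u - 7) + 1/(u - 7)²


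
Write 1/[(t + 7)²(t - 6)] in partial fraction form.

Cover-up at t=6: C = 1/(6 + 7)² = 1/169. Cover-up at t=-7: B = 1/(-7 - 6) = -1/13. Comparing t² coeff: A = -C = -1/169
Result: (-1/169)/(t + 7) - (1/13)/(t + 7)² + (1/169)/(t - 6)


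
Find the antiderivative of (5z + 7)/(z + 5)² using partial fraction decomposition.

Decompose: A = 5, B = 5·(-5) + 7 = -18, so (5z + 7)/(z + 5)² = 5/(z + 5) - 18/(z + 5)². Integrate: ∫ A/(z + 5) dz = 5 ln|(z + 5)|; ∫ B/(z + 5)² dz = 18/(z + 5). Sum: 5 ln|(z + 5)| + 18/(z + 5) + C


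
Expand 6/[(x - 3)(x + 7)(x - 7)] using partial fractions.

Using cover-up method: A = -3/20, B = 3/70, C = 3/28
Result: (-3/20)/(x - 3) + (3/70)/(x + 7) + (3/28)/(x - 7)


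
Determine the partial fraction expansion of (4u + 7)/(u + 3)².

(4u + 7) = α(u + 3) + β. At u = -3: β = 4·(-3) + 7 = -5. Coeff of u: α = 4
Result: 4/(u + 3) - 5/(u + 3)²


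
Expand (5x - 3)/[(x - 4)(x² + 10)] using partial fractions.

At x=4: P = (5·4 - 3)/(4² + 10) = 17/26. Q = -P = -17/26, R = 5 - 4·P = 31/13
Result: (17/26)/(x - 4) - ((17/26)x - 31/13)/(x² + 10)


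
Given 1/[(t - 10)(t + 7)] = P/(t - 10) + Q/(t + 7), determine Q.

Cover-up at t = -7: Q = 1/(-7 - 10) = -1/17


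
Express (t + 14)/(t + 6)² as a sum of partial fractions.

(t + 14) = P(t + 6) + Q. At t = -6: Q = 1·(-6) + 14 = 8. Coeff of t: P = 1
Result: 1/(t + 6) + 8/(t + 6)²


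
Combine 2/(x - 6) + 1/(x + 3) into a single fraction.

Common denominator (x - 6)(x + 3). Numerator: 2(x + 3) + 1(x - 6) = (2x + 6) + (x - 6) = 3x
Result: (3x)/[(x - 6)(x + 3)]


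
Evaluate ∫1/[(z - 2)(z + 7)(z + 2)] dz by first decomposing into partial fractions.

Cover-up: P = 1/36, Q = 1/45, R = -1/20. Decomposition: (1/36)/(z - 2) + (1/45)/(z + 7) - (1/20)/(z + 2). Integrate each term: (1/36) ln|(z - 2)| + (1/45) ln|(z + 7)| - (1/20) ln|(z + 2)| + C


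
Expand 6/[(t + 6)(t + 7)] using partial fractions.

6/(t + 6)(t + 7) = P/(t + 6) + Q/(t + 7). P = 6/(-6 + 7) = 6, Q = 6/(-7 + 6) = -6
Result: 6/(t + 6) - 6/(t + 7)


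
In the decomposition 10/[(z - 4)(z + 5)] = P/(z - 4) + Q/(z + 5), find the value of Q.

Cover-up at z = -5: Q = 10/(-5 - 4) = -10/9


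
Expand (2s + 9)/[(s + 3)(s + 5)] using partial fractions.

At s=-3: P = (2·(-3) + 9)/(-3 + 5) = 3/2. At s=-5: Q = (2·(-5) + 9)/(-5 + 3) = 1/2
Result: (3/2)/(s + 3) + (1/2)/(s + 5)


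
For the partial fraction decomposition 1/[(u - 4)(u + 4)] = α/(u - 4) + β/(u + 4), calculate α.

Cover-up at u = 4: α = 1/(4 + 4) = 1/8


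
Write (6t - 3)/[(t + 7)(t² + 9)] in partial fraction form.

At t=-7: P = (6·(-7) - 3)/((-7)² + 9) = -45/58. Q = -P = 45/58, R = 6 - (-7)·P = 33/58
Result: (-45/58)/(t + 7) + ((45/58)t + 33/58)/(t² + 9)


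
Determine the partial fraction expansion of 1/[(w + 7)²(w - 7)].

Cover-up at w=7: C = 1/(7 + 7)² = 1/196. Cover-up at w=-7: B = 1/(-7 - 7) = -1/14. Comparing w² coeff: A = -C = -1/196
Result: (-1/196)/(w + 7) - (1/14)/(w + 7)² + (1/196)/(w - 7)


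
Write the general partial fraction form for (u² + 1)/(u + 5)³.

Repeated linear factor (power 3): A/(u + 5) + B/(u + 5)² + C/(u + 5)³


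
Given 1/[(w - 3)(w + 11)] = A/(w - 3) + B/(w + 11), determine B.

Cover-up at w = -11: B = 1/(-11 - 3) = -1/14


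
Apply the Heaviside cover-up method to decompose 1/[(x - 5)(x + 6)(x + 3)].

Cover (x - 5), x=5: P = 1/[(5 + 6)(5 + 3)] = 1/88. Cover (x + 6), x=-6: Q = 1/[(-6 - 5)(-6 + 3)] = 1/33. Cover (x + 3), x=-3: R = 1/[(-3 - 5)(-3 + 6)] = -1/24.
Result: (1/88)/(x - 5) + (1/33)/(x + 6) - (1/24)/(x + 3)


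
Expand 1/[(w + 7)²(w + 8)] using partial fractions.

Cover-up at w=-8: γ = 1/(-8 + 7)² = 1. Cover-up at w=-7: β = 1/(-7 + 8) = 1. Comparing w² coeff: α = -γ = -1
Result: -1/(w + 7) + 1/(w + 7)² + 1/(w + 8)


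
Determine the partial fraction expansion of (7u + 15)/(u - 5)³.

(7u + 15) = α(u - 5)² + β(u - 5) + γ. At u = 5: γ = 7·5 + 15 = 50. Coefficients: α = 0, β = 7
Result: 7/(u - 5)² + 50/(u - 5)³


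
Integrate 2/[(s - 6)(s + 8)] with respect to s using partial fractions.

Decompose: 2/[(s - 6)(s + 8)] = (1/7)/(s - 6) - (1/7)/(s + 8). Integrate each term: (1/7) ln|(s - 6)| - (1/7) ln|(s + 8)| + C


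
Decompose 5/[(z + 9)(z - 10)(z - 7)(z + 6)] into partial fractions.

Using Heaviside cover-up: (-5/912)/(z + 9) + (5/912)/(z - 10) - (5/624)/(z - 7) + (5/624)/(z + 6)


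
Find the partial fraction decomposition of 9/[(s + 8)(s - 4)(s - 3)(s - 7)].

Using Heaviside cover-up: (-1/220)/(s + 8) - (1/4)/(s - 4) + (9/44)/(s - 3) + (1/20)/(s - 7)


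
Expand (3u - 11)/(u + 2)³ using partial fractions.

(3u - 11) = α(u + 2)² + β(u + 2) + γ. At u = -2: γ = 3·(-2) - 11 = -17. Coefficients: α = 0, β = 3
Result: 3/(u + 2)² - 17/(u + 2)³


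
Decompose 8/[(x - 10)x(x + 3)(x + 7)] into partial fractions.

Using Heaviside cover-up: (4/1105)/(x - 10) - (4/105)/x + (2/39)/(x + 3) - (2/119)/(x + 7)


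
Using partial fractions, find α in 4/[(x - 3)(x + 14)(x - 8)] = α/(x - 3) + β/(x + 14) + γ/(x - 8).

Cover-up at x = 3: α = 4/[(3 + 14)(3 - 8)] = 4/[(17)(-5)] = -4/85


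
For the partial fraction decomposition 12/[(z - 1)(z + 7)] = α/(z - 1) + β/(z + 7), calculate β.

Cover-up at z = -7: β = 12/(-7 - 1) = -12/8 = -3/2


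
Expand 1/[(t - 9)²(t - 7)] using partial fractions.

Cover-up at t=7: γ = 1/(7 - 9)² = 1/4. Cover-up at t=9: β = 1/(9 - 7) = 1/2. Comparing t² coeff: α = -γ = -1/4
Result: (-1/4)/(t - 9) + (1/2)/(t - 9)² + (1/4)/(t - 7)


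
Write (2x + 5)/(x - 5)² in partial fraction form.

(2x + 5) = P(x - 5) + Q. At x = 5: Q = 2·5 + 5 = 15. Coeff of x: P = 2
Result: 2/(x - 5) + 15/(x - 5)²


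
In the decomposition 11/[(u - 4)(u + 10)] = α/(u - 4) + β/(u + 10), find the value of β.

Cover-up at u = -10: β = 11/(-10 - 4) = -11/14


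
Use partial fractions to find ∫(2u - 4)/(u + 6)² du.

Decompose: P = 2, Q = 2·(-6) - 4 = -16, so (2u - 4)/(u + 6)² = 2/(u + 6) - 16/(u + 6)². Integrate: ∫ P/(u + 6) du = 2 ln|(u + 6)|; ∫ Q/(u + 6)² du = 16/(u + 6). Sum: 2 ln|(u + 6)| + 16/(u + 6) + C


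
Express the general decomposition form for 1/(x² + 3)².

Repeated quadratic factor: (Ax + B)/(x² + 3) + (Cx + D)/(x² + 3)²


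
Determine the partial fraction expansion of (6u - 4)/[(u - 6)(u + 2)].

At u=6: α = (6·6 - 4)/(6 + 2) = 4. At u=-2: β = (6·(-2) - 4)/(-2 - 6) = 2
Result: 4/(u - 6) + 2/(u + 2)


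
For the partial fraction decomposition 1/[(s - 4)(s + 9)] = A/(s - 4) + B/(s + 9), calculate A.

Cover-up at s = 4: A = 1/(4 + 9) = 1/13


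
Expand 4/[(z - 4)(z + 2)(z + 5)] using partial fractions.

Using cover-up method: A = 2/27, B = -2/9, C = 4/27
Result: (2/27)/(z - 4) - (2/9)/(z + 2) + (4/27)/(z + 5)


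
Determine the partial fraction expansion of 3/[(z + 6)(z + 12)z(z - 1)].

Using Heaviside cover-up: (1/84)/(z + 6) - (1/312)/(z + 12) - (1/24)/z + (3/91)/(z - 1)


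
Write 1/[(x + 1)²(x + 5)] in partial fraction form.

Cover-up at x=-5: R = 1/(-5 + 1)² = 1/16. Cover-up at x=-1: Q = 1/(-1 + 5) = 1/4. Comparing x² coeff: P = -R = -1/16
Result: (-1/16)/(x + 1) + (1/4)/(x + 1)² + (1/16)/(x + 5)


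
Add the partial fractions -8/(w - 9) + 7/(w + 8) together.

Common denominator (w - 9)(w + 8). Numerator: -8(w + 8) + 7(w - 9) = (-8w - 64) + (7w - 63) = -w - 127
Result: (-w - 127)/[(w - 9)(w + 8)]


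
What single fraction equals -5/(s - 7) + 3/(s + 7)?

Common denominator (s - 7)(s + 7). Numerator: -5(s + 7) + 3(s - 7) = (-5s - 35) + (3s - 21) = -2s - 56
Result: (-2s - 56)/[(s - 7)(s + 7)]


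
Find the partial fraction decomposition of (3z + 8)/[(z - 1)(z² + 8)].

At z=1: P = (3·1 + 8)/(1² + 8) = 11/9. Q = -P = -11/9, R = 3 - 1·P = 16/9
Result: (11/9)/(z - 1) - ((11/9)z - 16/9)/(z² + 8)


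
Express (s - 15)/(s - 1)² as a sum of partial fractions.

(s - 15) = α(s - 1) + β. At s = 1: β = 1·1 - 15 = -14. Coeff of s: α = 1
Result: 1/(s - 1) - 14/(s - 1)²


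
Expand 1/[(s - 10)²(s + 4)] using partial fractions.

Cover-up at s=-4: C = 1/(-4 - 10)² = 1/196. Cover-up at s=10: B = 1/(10 + 4) = 1/14. Comparing s² coeff: A = -C = -1/196
Result: (-1/196)/(s - 10) + (1/14)/(s - 10)² + (1/196)/(s + 4)


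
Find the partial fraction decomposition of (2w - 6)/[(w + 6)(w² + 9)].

At w=-6: A = (2·(-6) - 6)/((-6)² + 9) = -2/5. B = -A = 2/5, C = 2 - (-6)·A = -2/5
Result: (-2/5)/(w + 6) + ((2/5)w - 2/5)/(w² + 9)


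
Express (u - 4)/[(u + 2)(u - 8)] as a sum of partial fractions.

At u=-2: α = (1·(-2) - 4)/(-2 - 8) = 3/5. At u=8: β = (1·8 - 4)/(8 + 2) = 2/5
Result: (3/5)/(u + 2) + (2/5)/(u - 8)


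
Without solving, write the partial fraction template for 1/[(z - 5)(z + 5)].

Distinct linear factors: α/(z - 5) + β/(z + 5)


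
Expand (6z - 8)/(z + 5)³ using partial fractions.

(6z - 8) = P(z + 5)² + Q(z + 5) + R. At z = -5: R = 6·(-5) - 8 = -38. Coefficients: P = 0, Q = 6
Result: 6/(z + 5)² - 38/(z + 5)³


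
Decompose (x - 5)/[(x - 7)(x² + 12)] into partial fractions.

At x=7: α = (1·7 - 5)/(7² + 12) = 2/61. β = -α = -2/61, γ = 1 - 7·α = 47/61
Result: (2/61)/(x - 7) - ((2/61)x - 47/61)/(x² + 12)


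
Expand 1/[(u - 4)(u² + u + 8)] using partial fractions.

Cover-up at u = 4: A = 1/(4² + 1·4 + 8) = 1/28. Then B = -A = -1/28, C = -A·(1 + 4) = -5/28
Result: (1/28)/(u - 4) - ((1/28)u + 5/28)/(u² + u + 8)


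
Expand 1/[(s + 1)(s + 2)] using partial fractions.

1/(s + 1)(s + 2) = α/(s + 1) + β/(s + 2). α = 1/(-1 + 2) = 1, β = 1/(-2 + 1) = -1
Result: 1/(s + 1) - 1/(s + 2)


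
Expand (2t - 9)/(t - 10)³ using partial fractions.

(2t - 9) = α(t - 10)² + β(t - 10) + γ. At t = 10: γ = 2·10 - 9 = 11. Coefficients: α = 0, β = 2
Result: 2/(t - 10)² + 11/(t - 10)³


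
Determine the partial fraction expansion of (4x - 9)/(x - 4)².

(4x - 9) = P(x - 4) + Q. At x = 4: Q = 4·4 - 9 = 7. Coeff of x: P = 4
Result: 4/(x - 4) + 7/(x - 4)²


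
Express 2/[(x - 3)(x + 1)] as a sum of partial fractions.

2/(x - 3)(x + 1) = P/(x - 3) + Q/(x + 1). P = 2/(3 + 1) = 1/2, Q = 2/(-1 - 3) = -1/2
Result: (1/2)/(x - 3) - (1/2)/(x + 1)


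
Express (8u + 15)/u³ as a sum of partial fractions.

(8u + 15) = αu² + βu + γ. At u = 0: γ = 8·0 + 15 = 15. Coefficients: α = 0, β = 8
Result: 8/u² + 15/u³


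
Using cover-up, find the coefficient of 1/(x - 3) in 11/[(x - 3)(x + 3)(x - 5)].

Cover (x - 3), set x=3: 11/[(3 + 3)(3 - 5)] = -11/12


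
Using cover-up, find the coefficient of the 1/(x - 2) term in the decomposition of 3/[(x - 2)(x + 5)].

Cover (x - 2), set x=2: 3/((x + 5) at x=2) = 3/(7) = 3/7


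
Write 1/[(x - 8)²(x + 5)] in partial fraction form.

Cover-up at x=-5: γ = 1/(-5 - 8)² = 1/169. Cover-up at x=8: β = 1/(8 + 5) = 1/13. Comparing x² coeff: α = -γ = -1/169
Result: (-1/169)/(x - 8) + (1/13)/(x - 8)² + (1/169)/(x + 5)


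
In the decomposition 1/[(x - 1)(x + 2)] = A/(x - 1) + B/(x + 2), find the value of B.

Cover-up at x = -2: B = 1/(-2 - 1) = -1/3


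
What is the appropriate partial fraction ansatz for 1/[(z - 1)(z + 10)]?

Distinct linear factors: A/(z - 1) + B/(z + 10)


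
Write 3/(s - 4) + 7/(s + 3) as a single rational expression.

Common denominator (s - 4)(s + 3). Numerator: 3(s + 3) + 7(s - 4) = (3s + 9) + (7s - 28) = 10s - 19
Result: (10s - 19)/[(s - 4)(s + 3)]


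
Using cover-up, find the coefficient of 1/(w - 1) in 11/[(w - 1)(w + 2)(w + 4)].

Cover (w - 1), set w=1: 11/[(1 + 2)(1 + 4)] = 11/15


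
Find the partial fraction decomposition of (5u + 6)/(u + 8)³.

(5u + 6) = A(u + 8)² + B(u + 8) + C. At u = -8: C = 5·(-8) + 6 = -34. Coefficients: A = 0, B = 5
Result: 5/(u + 8)² - 34/(u + 8)³


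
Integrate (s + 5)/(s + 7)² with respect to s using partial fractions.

Decompose: P = 1, Q = 1·(-7) + 5 = -2, so (s + 5)/(s + 7)² = 1/(s + 7) - 2/(s + 7)². Integrate: ∫ P/(s + 7) ds = ln|(s + 7)|; ∫ Q/(s + 7)² ds = 2/(s + 7). Sum: ln|(s + 7)| + 2/(s + 7) + C


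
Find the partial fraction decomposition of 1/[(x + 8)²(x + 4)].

Cover-up at x=-4: R = 1/(-4 + 8)² = 1/16. Cover-up at x=-8: Q = 1/(-8 + 4) = -1/4. Comparing x² coeff: P = -R = -1/16
Result: (-1/16)/(x + 8) - (1/4)/(x + 8)² + (1/16)/(x + 4)


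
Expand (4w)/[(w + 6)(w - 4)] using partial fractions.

At w=-6: α = (4·(-6) + 0)/(-6 - 4) = 12/5. At w=4: β = (4·4 + 0)/(4 + 6) = 8/5
Result: (12/5)/(w + 6) + (8/5)/(w - 4)


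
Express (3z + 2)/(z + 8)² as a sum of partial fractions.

(3z + 2) = P(z + 8) + Q. At z = -8: Q = 3·(-8) + 2 = -22. Coeff of z: P = 3
Result: 3/(z + 8) - 22/(z + 8)²


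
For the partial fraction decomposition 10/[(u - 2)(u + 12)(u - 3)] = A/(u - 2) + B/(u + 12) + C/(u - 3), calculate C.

Cover-up at u = 3: C = 10/[(3 - 2)(3 + 12)] = 10/[(1)(15)] = 10/15 = 2/3


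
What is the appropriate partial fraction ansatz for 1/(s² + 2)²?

Repeated quadratic factor: (Ps + Q)/(s² + 2) + (Rs + S)/(s² + 2)²


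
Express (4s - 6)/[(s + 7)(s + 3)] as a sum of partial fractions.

At s=-7: A = (4·(-7) - 6)/(-7 + 3) = 17/2. At s=-3: B = (4·(-3) - 6)/(-3 + 7) = -9/2
Result: (17/2)/(s + 7) - (9/2)/(s + 3)


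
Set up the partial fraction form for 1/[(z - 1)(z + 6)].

Distinct linear factors: α/(z - 1) + β/(z + 6)


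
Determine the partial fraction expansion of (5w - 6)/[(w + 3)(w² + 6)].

At w=-3: A = (5·(-3) - 6)/((-3)² + 6) = -7/5. B = -A = 7/5, C = 5 - (-3)·A = 4/5
Result: (-7/5)/(w + 3) + ((7/5)w + 4/5)/(w² + 6)


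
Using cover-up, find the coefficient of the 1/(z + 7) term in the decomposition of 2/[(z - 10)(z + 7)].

Cover (z + 7), set z=-7: 2/((z - 10) at z=-7) = 2/(-17) = -2/17


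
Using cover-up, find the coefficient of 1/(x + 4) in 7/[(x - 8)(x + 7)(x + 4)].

Cover (x + 4), set x=-4: 7/[(-4 - 8)(-4 + 7)] = -7/36


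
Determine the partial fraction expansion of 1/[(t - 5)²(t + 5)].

Cover-up at t=-5: R = 1/(-5 - 5)² = 1/100. Cover-up at t=5: Q = 1/(5 + 5) = 1/10. Comparing t² coeff: P = -R = -1/100
Result: (-1/100)/(t - 5) + (1/10)/(t - 5)² + (1/100)/(t + 5)


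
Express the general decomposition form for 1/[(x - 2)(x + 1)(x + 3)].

Three distinct linear factors: A/(x - 2) + B/(x + 1) + C/(x + 3)


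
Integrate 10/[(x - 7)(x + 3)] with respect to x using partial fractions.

Decompose: 10/[(x - 7)(x + 3)] = 1/(x - 7) - 1/(x + 3). Integrate each term: ln|(x - 7)| - ln|(x + 3)| + C


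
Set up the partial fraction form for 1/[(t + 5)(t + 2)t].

Three distinct linear factors: α/(t + 5) + β/(t + 2) + γ/t


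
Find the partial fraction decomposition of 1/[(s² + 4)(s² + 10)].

Coefficient matching gives A = C = 0, B = 1/(10-4) = 1/6, D = -B = -1/6
Result: (1/6)/(s² + 4) - (1/6)/(s² + 10)


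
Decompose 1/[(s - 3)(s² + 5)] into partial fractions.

Cover-up at s = 3: P = 1/(3² + 5) = 1/14. Then Q = -P = -1/14, R = -P·(0 + 3) = -3/14
Result: (1/14)/(s - 3) - ((1/14)s + 3/14)/(s² + 5)


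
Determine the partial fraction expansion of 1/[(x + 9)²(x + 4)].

Cover-up at x=-4: γ = 1/(-4 + 9)² = 1/25. Cover-up at x=-9: β = 1/(-9 + 4) = -1/5. Comparing x² coeff: α = -γ = -1/25
Result: (-1/25)/(x + 9) - (1/5)/(x + 9)² + (1/25)/(x + 4)


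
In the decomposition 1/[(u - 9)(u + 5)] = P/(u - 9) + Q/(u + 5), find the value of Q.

Cover-up at u = -5: Q = 1/(-5 - 9) = -1/14


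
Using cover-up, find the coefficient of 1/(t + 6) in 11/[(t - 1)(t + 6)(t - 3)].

Cover (t + 6), set t=-6: 11/[(-6 - 1)(-6 - 3)] = 11/63


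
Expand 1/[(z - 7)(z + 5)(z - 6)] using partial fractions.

Using cover-up method: A = 1/12, B = 1/132, C = -1/11
Result: (1/12)/(z - 7) + (1/132)/(z + 5) - (1/11)/(z - 6)


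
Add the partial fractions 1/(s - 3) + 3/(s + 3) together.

Common denominator (s - 3)(s + 3). Numerator: 1(s + 3) + 3(s - 3) = (s + 3) + (3s - 9) = 4s - 6
Result: (4s - 6)/[(s - 3)(s + 3)]


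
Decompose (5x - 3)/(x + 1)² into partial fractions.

(5x - 3) = α(x + 1) + β. At x = -1: β = 5·(-1) - 3 = -8. Coeff of x: α = 5
Result: 5/(x + 1) - 8/(x + 1)²


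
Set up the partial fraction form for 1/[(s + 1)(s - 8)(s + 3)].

Three distinct linear factors: α/(s + 1) + β/(s - 8) + γ/(s + 3)


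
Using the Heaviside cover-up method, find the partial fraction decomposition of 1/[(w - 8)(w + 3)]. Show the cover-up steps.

Cover (w - 8): set w=8, get P = 1/(8 + 3) = 1/11. Cover (w + 3): set w=-3, get Q = 1/(-3 - 8) = -1/11.
Result: (1/11)/(w - 8) - (1/11)/(w + 3)


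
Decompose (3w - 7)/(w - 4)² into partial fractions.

(3w - 7) = α(w - 4) + β. At w = 4: β = 3·4 - 7 = 5. Coeff of w: α = 3
Result: 3/(w - 4) + 5/(w - 4)²


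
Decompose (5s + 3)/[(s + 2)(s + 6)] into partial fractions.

At s=-2: P = (5·(-2) + 3)/(-2 + 6) = -7/4. At s=-6: Q = (5·(-6) + 3)/(-6 + 2) = 27/4
Result: (-7/4)/(s + 2) + (27/4)/(s + 6)


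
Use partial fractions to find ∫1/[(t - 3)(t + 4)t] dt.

Cover-up: α = 1/21, β = 1/28, γ = -1/12. Decomposition: (1/21)/(t - 3) + (1/28)/(t + 4) - (1/12)/t. Integrate each term: (1/21) ln|(t - 3)| + (1/28) ln|(t + 4)| - (1/12) ln|t| + C


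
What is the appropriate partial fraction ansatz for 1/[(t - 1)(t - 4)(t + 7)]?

Three distinct linear factors: P/(t - 1) + Q/(t - 4) + R/(t + 7)


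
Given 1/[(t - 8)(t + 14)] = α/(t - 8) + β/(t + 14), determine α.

Cover-up at t = 8: α = 1/(8 + 14) = 1/22


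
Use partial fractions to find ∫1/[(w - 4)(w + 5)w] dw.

Cover-up: α = 1/36, β = 1/45, γ = -1/20. Decomposition: (1/36)/(w - 4) + (1/45)/(w + 5) - (1/20)/w. Integrate each term: (1/36) ln|(w - 4)| + (1/45) ln|(w + 5)| - (1/20) ln|w| + C


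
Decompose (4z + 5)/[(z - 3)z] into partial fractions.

At z=3: P = (4·3 + 5)/(3 - 0) = 17/3. At z=0: Q = (4·0 + 5)/(0 - 3) = -5/3
Result: (17/3)/(z - 3) - (5/3)/z


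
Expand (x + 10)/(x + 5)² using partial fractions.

(x + 10) = α(x + 5) + β. At x = -5: β = 1·(-5) + 10 = 5. Coeff of x: α = 1
Result: 1/(x + 5) + 5/(x + 5)²


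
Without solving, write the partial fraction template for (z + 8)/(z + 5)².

Repeated linear factor: A/(z + 5) + B/(z + 5)²


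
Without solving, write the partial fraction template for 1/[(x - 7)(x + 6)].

Distinct linear factors: α/(x - 7) + β/(x + 6)
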